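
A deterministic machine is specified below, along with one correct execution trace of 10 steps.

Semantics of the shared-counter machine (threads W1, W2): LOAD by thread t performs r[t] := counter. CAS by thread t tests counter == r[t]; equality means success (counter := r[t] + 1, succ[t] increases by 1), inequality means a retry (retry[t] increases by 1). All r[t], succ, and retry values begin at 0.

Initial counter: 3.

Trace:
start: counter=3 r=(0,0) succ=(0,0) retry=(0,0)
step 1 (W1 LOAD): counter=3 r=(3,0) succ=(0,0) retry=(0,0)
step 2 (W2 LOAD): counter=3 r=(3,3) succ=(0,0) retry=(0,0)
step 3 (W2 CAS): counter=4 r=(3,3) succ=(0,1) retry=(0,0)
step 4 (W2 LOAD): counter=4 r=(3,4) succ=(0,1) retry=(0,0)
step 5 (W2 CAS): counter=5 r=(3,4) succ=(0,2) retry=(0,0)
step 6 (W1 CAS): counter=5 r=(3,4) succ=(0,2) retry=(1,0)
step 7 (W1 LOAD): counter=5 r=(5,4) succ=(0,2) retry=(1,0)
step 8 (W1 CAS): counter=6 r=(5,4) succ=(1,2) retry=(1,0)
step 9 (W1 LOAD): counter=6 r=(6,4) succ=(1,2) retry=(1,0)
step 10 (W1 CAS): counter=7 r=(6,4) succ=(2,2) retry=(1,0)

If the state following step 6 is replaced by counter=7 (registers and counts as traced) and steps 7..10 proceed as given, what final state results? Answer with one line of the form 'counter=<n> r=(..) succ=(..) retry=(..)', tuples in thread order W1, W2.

state after step 6 := counter=7 r=(3,4) succ=(0,2) retry=(1,0)
step 7 (W1 LOAD): counter=7 r=(7,4) succ=(0,2) retry=(1,0)
step 8 (W1 CAS): counter=8 r=(7,4) succ=(1,2) retry=(1,0)
step 9 (W1 LOAD): counter=8 r=(8,4) succ=(1,2) retry=(1,0)
step 10 (W1 CAS): counter=9 r=(8,4) succ=(2,2) retry=(1,0)

counter=9 r=(8,4) succ=(2,2) retry=(1,0)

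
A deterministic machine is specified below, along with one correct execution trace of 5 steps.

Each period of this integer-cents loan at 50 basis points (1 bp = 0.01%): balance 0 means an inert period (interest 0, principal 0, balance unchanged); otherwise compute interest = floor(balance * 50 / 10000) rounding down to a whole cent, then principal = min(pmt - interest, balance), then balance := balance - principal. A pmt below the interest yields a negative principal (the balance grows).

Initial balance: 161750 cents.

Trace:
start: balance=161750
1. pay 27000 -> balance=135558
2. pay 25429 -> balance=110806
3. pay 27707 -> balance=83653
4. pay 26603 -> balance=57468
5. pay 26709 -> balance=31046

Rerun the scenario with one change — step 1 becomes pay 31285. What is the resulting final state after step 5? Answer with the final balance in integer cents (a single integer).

(re-executing from step 1 with the substitution; state before step 1: balance=161750)
1. pay 31285 -> balance=131273
2. pay 25429 -> balance=106500
3. pay 27707 -> balance=79325
4. pay 26603 -> balance=53118
5. pay 26709 -> balance=26674

26674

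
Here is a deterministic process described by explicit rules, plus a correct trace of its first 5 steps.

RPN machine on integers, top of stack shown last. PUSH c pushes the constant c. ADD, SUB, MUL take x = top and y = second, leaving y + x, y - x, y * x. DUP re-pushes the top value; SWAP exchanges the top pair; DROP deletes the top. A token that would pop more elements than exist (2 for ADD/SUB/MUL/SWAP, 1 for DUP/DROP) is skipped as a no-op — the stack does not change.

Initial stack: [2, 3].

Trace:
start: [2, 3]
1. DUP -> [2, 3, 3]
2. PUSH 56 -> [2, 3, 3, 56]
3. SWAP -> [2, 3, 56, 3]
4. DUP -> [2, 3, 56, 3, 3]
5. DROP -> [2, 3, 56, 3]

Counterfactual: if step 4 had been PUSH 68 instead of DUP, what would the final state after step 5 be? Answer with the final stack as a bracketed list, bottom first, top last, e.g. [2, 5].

(re-executing from step 4 with the substitution; state before step 4: [2, 3, 56, 3])
4. PUSH 68 -> [2, 3, 56, 3, 68]
5. DROP -> [2, 3, 56, 3]

[2, 3, 56, 3]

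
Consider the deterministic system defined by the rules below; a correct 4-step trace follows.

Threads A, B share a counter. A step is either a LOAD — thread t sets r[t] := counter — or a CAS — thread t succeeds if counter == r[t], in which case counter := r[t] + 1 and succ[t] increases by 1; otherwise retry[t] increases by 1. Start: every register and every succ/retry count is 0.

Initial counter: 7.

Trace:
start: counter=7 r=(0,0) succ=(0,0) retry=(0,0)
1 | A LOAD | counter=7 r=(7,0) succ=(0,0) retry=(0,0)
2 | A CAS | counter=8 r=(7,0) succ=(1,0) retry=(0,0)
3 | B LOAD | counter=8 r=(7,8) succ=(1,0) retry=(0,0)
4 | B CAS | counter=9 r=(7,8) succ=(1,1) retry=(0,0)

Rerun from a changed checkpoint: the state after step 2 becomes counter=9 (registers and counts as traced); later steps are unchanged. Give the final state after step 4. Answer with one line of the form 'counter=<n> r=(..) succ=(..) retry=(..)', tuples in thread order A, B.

counter=10 r=(7,9) succ=(1,1) retry=(0,0)

state after step 2 := counter=9 r=(7,0) succ=(1,0) retry=(0,0)
3 | B LOAD | counter=9 r=(7,9) succ=(1,0) retry=(0,0)
4 | B CAS | counter=10 r=(7,9) succ=(1,1) retry=(0,0)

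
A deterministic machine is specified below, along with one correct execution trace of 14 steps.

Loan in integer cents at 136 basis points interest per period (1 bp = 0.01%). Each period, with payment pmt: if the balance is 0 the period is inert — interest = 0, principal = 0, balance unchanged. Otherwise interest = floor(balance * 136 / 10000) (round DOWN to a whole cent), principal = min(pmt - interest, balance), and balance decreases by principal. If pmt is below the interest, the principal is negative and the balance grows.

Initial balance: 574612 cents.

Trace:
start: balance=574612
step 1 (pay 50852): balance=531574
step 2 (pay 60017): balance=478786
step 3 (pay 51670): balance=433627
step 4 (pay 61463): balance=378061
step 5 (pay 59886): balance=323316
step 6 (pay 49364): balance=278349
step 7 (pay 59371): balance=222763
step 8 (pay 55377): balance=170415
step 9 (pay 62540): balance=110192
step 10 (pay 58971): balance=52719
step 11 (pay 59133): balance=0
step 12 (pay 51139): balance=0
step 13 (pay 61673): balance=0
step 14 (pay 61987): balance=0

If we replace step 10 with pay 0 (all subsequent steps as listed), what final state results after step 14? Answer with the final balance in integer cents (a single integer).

(re-executing from step 10 with the substitution; state before step 10: balance=110192)
step 10 (pay 0): balance=111690
step 11 (pay 59133): balance=54075
step 12 (pay 51139): balance=3671
step 13 (pay 61673): balance=0
step 14 (pay 61987): balance=0

0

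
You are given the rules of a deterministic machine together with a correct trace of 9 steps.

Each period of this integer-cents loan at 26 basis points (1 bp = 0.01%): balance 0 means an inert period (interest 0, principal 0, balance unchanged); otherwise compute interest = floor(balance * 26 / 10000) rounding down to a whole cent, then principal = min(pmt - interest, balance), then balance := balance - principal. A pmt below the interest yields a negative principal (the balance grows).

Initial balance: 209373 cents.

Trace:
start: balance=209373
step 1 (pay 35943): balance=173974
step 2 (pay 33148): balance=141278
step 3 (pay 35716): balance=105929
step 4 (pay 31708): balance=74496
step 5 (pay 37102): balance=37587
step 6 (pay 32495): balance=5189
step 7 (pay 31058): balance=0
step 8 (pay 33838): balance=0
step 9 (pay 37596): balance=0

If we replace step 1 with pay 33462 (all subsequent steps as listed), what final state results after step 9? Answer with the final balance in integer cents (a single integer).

0

(re-executing from step 1 with the substitution; state before step 1: balance=209373)
step 1 (pay 33462): balance=176455
step 2 (pay 33148): balance=143765
step 3 (pay 35716): balance=108422
step 4 (pay 31708): balance=76995
step 5 (pay 37102): balance=40093
step 6 (pay 32495): balance=7702
step 7 (pay 31058): balance=0
step 8 (pay 33838): balance=0
step 9 (pay 37596): balance=0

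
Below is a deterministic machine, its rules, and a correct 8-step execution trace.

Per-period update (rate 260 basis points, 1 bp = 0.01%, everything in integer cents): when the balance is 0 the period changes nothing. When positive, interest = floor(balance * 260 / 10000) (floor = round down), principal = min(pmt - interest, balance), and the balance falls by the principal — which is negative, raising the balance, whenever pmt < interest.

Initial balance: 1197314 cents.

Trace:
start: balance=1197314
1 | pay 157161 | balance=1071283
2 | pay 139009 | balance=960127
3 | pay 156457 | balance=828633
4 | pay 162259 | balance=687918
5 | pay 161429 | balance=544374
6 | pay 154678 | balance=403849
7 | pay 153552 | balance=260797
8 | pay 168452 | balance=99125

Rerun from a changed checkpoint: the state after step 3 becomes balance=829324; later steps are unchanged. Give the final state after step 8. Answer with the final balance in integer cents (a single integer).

state after step 3 := balance=829324
4 | pay 162259 | balance=688627
5 | pay 161429 | balance=545102
6 | pay 154678 | balance=404596
7 | pay 153552 | balance=261563
8 | pay 168452 | balance=99911

99911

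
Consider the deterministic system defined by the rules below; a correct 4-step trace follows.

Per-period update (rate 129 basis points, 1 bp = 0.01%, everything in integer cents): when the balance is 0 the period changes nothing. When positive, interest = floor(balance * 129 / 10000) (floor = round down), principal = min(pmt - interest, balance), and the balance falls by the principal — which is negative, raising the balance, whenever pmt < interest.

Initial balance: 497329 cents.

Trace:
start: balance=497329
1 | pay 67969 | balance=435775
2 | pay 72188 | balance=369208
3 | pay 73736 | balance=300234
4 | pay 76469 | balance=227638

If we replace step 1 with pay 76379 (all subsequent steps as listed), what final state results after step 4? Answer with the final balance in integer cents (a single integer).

(re-executing from step 1 with the substitution; state before step 1: balance=497329)
1 | pay 76379 | balance=427365
2 | pay 72188 | balance=360690
3 | pay 73736 | balance=291606
4 | pay 76469 | balance=218898

218898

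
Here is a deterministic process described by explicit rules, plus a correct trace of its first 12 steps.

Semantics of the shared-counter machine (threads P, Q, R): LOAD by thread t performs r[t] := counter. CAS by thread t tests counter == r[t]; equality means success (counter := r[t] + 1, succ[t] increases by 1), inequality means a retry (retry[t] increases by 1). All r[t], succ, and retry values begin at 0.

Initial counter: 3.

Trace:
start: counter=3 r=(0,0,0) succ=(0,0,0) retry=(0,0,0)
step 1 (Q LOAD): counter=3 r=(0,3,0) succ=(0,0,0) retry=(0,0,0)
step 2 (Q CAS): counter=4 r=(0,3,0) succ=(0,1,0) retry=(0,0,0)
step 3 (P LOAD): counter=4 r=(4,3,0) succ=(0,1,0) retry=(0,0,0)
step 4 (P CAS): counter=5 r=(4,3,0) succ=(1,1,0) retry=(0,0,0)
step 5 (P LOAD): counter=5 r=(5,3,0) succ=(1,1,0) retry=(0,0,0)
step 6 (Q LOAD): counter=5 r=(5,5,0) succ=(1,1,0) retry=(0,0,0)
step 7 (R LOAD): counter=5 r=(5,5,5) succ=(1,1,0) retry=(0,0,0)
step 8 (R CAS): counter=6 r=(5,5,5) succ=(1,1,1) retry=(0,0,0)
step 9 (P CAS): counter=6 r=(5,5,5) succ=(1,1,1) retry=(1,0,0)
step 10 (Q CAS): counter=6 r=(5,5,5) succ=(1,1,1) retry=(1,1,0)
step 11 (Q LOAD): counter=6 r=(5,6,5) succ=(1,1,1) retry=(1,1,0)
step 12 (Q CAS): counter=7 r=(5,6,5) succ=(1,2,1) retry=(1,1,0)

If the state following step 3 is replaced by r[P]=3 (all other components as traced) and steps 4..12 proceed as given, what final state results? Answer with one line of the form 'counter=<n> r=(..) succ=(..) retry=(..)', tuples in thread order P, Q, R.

state after step 3 := counter=4 r=(3,3,0) succ=(0,1,0) retry=(0,0,0)
step 4 (P CAS): counter=4 r=(3,3,0) succ=(0,1,0) retry=(1,0,0)
step 5 (P LOAD): counter=4 r=(4,3,0) succ=(0,1,0) retry=(1,0,0)
step 6 (Q LOAD): counter=4 r=(4,4,0) succ=(0,1,0) retry=(1,0,0)
step 7 (R LOAD): counter=4 r=(4,4,4) succ=(0,1,0) retry=(1,0,0)
step 8 (R CAS): counter=5 r=(4,4,4) succ=(0,1,1) retry=(1,0,0)
step 9 (P CAS): counter=5 r=(4,4,4) succ=(0,1,1) retry=(2,0,0)
step 10 (Q CAS): counter=5 r=(4,4,4) succ=(0,1,1) retry=(2,1,0)
step 11 (Q LOAD): counter=5 r=(4,5,4) succ=(0,1,1) retry=(2,1,0)
step 12 (Q CAS): counter=6 r=(4,5,4) succ=(0,2,1) retry=(2,1,0)

counter=6 r=(4,5,4) succ=(0,2,1) retry=(2,1,0)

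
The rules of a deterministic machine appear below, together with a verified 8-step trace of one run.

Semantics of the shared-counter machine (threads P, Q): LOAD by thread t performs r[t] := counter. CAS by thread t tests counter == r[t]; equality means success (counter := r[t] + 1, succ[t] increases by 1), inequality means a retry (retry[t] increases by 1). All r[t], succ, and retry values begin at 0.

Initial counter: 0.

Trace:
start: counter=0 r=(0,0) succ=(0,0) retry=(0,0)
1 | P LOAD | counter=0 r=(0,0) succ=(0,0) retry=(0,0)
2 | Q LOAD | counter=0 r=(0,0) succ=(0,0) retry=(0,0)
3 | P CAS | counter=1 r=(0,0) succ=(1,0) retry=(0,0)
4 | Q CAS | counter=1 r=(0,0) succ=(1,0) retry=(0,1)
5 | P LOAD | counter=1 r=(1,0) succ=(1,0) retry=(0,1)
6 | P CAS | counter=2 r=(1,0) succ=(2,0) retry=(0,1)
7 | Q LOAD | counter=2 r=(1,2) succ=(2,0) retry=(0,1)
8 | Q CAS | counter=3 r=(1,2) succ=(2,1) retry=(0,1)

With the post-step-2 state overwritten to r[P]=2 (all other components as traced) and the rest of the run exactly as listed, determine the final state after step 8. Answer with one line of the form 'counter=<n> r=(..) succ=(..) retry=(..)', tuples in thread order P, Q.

counter=3 r=(1,2) succ=(1,2) retry=(1,0)

state after step 2 := counter=0 r=(2,0) succ=(0,0) retry=(0,0)
3 | P CAS | counter=0 r=(2,0) succ=(0,0) retry=(1,0)
4 | Q CAS | counter=1 r=(2,0) succ=(0,1) retry=(1,0)
5 | P LOAD | counter=1 r=(1,0) succ=(0,1) retry=(1,0)
6 | P CAS | counter=2 r=(1,0) succ=(1,1) retry=(1,0)
7 | Q LOAD | counter=2 r=(1,2) succ=(1,1) retry=(1,0)
8 | Q CAS | counter=3 r=(1,2) succ=(1,2) retry=(1,0)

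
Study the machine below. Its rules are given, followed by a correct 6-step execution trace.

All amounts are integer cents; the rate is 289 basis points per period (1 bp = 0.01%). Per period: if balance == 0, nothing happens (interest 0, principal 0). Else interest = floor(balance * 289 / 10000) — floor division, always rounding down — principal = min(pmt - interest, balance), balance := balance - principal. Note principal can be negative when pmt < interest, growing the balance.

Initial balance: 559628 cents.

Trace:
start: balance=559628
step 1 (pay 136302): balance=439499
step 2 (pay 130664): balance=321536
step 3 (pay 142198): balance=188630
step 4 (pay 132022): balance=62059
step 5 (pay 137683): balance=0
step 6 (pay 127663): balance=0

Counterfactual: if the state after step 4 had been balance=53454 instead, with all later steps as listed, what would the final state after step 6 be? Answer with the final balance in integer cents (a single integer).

state after step 4 := balance=53454
step 5 (pay 137683): balance=0
step 6 (pay 127663): balance=0

0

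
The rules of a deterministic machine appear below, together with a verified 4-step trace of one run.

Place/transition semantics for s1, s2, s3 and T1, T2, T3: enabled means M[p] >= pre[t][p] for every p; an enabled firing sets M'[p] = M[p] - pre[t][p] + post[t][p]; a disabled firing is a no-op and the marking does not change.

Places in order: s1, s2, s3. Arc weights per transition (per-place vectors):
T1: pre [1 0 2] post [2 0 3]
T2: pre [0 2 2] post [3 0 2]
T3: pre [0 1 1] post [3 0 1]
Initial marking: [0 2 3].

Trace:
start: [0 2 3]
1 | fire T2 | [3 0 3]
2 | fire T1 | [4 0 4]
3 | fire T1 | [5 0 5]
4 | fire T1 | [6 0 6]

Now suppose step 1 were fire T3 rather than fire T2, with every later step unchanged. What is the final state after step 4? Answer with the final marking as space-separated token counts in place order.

6 1 6

(re-executing from step 1 with the substitution; state before step 1: [0 2 3])
1 | fire T3 | [3 1 3]
2 | fire T1 | [4 1 4]
3 | fire T1 | [5 1 5]
4 | fire T1 | [6 1 6]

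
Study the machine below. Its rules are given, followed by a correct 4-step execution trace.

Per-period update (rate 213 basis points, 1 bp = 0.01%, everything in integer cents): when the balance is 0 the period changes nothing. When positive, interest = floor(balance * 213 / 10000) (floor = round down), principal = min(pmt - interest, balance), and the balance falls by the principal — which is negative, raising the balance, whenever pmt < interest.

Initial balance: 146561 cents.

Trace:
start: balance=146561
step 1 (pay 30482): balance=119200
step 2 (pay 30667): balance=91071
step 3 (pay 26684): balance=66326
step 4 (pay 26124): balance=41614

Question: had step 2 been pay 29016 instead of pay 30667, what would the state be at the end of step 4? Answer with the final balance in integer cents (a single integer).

43336

(re-executing from step 2 with the substitution; state before step 2: balance=119200)
step 2 (pay 29016): balance=92722
step 3 (pay 26684): balance=68012
step 4 (pay 26124): balance=43336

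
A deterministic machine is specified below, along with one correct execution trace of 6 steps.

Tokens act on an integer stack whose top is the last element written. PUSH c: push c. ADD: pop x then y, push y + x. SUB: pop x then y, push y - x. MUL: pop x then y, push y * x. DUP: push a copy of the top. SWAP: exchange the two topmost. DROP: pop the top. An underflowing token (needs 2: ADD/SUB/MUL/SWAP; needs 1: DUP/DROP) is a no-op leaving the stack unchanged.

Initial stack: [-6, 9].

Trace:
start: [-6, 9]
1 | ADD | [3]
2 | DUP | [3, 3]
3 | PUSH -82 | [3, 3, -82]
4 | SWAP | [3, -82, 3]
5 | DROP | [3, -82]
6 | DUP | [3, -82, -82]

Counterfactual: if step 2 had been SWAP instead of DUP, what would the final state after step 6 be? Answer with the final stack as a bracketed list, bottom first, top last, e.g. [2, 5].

[-82, -82]

(re-executing from step 2 with the substitution; state before step 2: [3])
2 | SWAP | [3]
3 | PUSH -82 | [3, -82]
4 | SWAP | [-82, 3]
5 | DROP | [-82]
6 | DUP | [-82, -82]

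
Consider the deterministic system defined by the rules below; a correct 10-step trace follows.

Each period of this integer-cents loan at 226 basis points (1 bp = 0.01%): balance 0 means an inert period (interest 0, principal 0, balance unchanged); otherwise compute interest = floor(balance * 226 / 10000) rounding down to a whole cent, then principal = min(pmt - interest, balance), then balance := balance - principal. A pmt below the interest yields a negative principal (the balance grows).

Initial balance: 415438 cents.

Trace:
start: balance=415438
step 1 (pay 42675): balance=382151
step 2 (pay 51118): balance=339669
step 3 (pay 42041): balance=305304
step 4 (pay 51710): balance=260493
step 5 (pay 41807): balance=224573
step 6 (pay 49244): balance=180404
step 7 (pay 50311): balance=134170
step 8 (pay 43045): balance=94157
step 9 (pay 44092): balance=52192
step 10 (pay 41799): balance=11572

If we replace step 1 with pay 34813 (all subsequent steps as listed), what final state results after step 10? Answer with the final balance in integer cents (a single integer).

21186

(re-executing from step 1 with the substitution; state before step 1: balance=415438)
step 1 (pay 34813): balance=390013
step 2 (pay 51118): balance=347709
step 3 (pay 42041): balance=313526
step 4 (pay 51710): balance=268901
step 5 (pay 41807): balance=233171
step 6 (pay 49244): balance=189196
step 7 (pay 50311): balance=143160
step 8 (pay 43045): balance=103350
step 9 (pay 44092): balance=61593
step 10 (pay 41799): balance=21186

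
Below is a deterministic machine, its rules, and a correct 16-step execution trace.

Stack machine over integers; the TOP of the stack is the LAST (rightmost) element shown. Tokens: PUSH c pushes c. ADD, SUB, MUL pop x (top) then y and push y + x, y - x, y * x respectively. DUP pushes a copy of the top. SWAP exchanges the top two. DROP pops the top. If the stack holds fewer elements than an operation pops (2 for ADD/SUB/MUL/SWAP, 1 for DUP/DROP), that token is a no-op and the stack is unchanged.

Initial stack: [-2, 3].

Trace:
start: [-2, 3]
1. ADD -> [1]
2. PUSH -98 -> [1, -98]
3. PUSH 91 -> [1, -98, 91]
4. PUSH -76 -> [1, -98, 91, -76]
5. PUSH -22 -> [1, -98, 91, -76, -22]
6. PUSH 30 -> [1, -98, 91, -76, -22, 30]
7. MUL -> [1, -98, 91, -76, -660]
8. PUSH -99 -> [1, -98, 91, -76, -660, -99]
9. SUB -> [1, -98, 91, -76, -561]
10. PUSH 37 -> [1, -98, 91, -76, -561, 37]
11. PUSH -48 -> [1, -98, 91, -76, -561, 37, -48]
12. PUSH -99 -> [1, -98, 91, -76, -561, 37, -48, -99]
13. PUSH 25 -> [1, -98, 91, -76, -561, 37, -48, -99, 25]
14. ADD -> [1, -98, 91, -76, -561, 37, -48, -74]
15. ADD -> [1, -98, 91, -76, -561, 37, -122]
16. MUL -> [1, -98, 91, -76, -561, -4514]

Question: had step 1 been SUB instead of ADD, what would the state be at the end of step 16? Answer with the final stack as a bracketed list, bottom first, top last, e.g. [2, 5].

[-5, -98, 91, -76, -561, -4514]

(re-executing from step 1 with the substitution; state before step 1: [-2, 3])
1. SUB -> [-5]
2. PUSH -98 -> [-5, -98]
3. PUSH 91 -> [-5, -98, 91]
4. PUSH -76 -> [-5, -98, 91, -76]
5. PUSH -22 -> [-5, -98, 91, -76, -22]
6. PUSH 30 -> [-5, -98, 91, -76, -22, 30]
7. MUL -> [-5, -98, 91, -76, -660]
8. PUSH -99 -> [-5, -98, 91, -76, -660, -99]
9. SUB -> [-5, -98, 91, -76, -561]
10. PUSH 37 -> [-5, -98, 91, -76, -561, 37]
11. PUSH -48 -> [-5, -98, 91, -76, -561, 37, -48]
12. PUSH -99 -> [-5, -98, 91, -76, -561, 37, -48, -99]
13. PUSH 25 -> [-5, -98, 91, -76, -561, 37, -48, -99, 25]
14. ADD -> [-5, -98, 91, -76, -561, 37, -48, -74]
15. ADD -> [-5, -98, 91, -76, -561, 37, -122]
16. MUL -> [-5, -98, 91, -76, -561, -4514]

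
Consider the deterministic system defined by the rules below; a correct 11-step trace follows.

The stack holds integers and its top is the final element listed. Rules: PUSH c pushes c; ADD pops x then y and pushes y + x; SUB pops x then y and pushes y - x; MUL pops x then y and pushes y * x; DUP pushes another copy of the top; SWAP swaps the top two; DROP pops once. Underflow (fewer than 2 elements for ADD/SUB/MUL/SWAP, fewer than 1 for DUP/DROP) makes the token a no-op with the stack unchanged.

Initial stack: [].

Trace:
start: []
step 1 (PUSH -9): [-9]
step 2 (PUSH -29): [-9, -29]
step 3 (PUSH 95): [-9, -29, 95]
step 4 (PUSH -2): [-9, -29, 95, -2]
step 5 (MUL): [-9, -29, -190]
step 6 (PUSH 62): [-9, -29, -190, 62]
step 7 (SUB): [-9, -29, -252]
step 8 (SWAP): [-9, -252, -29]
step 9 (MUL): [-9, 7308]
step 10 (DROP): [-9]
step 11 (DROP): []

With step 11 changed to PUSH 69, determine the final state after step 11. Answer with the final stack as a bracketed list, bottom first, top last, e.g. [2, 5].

[-9, 69]

(re-executing from step 11 with the substitution; state before step 11: [-9])
step 11 (PUSH 69): [-9, 69]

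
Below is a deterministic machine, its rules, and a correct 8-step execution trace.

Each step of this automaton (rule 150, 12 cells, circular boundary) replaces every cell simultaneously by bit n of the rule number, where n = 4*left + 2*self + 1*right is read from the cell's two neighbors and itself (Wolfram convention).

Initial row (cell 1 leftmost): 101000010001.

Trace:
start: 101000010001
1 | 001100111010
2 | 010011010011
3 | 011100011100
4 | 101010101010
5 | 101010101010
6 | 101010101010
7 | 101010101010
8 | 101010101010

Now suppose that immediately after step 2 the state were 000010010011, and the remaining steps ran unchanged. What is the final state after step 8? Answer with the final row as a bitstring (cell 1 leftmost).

state after step 2 := 000010010011
3 | 100111111100
4 | 111011111011
5 | 110001110001
6 | 101010101010
7 | 101010101010
8 | 101010101010

101010101010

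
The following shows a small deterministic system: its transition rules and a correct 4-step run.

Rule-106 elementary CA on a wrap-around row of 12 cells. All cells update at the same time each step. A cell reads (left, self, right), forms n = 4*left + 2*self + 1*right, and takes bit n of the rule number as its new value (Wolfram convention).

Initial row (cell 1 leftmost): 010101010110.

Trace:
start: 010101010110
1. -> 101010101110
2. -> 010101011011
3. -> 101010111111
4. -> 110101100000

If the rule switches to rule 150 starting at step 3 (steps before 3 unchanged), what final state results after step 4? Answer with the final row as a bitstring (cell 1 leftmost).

(re-executing steps 3..4 under rule 150; state before step 3: 010101011011)
3. -> 010101000000
4. -> 110101100000

110101100000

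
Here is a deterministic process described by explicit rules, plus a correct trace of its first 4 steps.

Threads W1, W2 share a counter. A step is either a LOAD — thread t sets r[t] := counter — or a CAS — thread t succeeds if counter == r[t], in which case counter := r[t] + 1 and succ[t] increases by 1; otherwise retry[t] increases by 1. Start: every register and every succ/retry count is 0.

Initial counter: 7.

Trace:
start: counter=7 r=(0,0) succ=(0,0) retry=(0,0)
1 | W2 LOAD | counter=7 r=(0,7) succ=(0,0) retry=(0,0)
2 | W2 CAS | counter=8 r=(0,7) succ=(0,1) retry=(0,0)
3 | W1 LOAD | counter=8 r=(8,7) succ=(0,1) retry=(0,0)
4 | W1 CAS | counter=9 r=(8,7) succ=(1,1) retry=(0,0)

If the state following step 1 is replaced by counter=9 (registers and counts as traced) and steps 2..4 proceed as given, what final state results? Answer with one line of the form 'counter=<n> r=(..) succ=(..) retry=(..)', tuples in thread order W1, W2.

counter=10 r=(9,7) succ=(1,0) retry=(0,1)

state after step 1 := counter=9 r=(0,7) succ=(0,0) retry=(0,0)
2 | W2 CAS | counter=9 r=(0,7) succ=(0,0) retry=(0,1)
3 | W1 LOAD | counter=9 r=(9,7) succ=(0,0) retry=(0,1)
4 | W1 CAS | counter=10 r=(9,7) succ=(1,0) retry=(0,1)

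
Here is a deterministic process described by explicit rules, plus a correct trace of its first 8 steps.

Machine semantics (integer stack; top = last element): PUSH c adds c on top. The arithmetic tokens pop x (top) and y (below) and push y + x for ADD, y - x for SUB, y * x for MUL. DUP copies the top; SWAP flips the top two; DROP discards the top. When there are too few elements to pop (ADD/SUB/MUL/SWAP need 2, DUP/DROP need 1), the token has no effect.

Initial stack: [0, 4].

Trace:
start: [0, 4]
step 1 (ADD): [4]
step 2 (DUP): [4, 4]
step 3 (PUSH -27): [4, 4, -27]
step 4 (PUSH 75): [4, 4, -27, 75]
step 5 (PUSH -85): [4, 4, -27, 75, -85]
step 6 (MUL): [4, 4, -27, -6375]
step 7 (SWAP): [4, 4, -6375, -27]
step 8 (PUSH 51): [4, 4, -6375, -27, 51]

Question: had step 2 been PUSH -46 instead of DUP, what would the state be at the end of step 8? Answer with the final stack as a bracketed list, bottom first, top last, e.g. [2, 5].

(re-executing from step 2 with the substitution; state before step 2: [4])
step 2 (PUSH -46): [4, -46]
step 3 (PUSH -27): [4, -46, -27]
step 4 (PUSH 75): [4, -46, -27, 75]
step 5 (PUSH -85): [4, -46, -27, 75, -85]
step 6 (MUL): [4, -46, -27, -6375]
step 7 (SWAP): [4, -46, -6375, -27]
step 8 (PUSH 51): [4, -46, -6375, -27, 51]

[4, -46, -6375, -27, 51]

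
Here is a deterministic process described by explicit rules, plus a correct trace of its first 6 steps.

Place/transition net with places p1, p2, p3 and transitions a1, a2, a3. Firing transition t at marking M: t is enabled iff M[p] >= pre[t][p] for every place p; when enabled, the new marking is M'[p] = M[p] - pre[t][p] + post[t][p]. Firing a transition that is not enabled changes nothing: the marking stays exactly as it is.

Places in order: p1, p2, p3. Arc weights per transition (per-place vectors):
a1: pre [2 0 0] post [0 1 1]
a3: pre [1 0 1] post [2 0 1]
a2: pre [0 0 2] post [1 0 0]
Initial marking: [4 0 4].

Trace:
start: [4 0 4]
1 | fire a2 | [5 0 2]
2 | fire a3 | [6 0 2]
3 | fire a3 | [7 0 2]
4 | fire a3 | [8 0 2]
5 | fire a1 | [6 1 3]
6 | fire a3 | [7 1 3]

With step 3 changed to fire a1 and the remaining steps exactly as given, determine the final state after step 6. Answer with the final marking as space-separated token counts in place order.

4 2 4

(re-executing from step 3 with the substitution; state before step 3: [6 0 2])
3 | fire a1 | [4 1 3]
4 | fire a3 | [5 1 3]
5 | fire a1 | [3 2 4]
6 | fire a3 | [4 2 4]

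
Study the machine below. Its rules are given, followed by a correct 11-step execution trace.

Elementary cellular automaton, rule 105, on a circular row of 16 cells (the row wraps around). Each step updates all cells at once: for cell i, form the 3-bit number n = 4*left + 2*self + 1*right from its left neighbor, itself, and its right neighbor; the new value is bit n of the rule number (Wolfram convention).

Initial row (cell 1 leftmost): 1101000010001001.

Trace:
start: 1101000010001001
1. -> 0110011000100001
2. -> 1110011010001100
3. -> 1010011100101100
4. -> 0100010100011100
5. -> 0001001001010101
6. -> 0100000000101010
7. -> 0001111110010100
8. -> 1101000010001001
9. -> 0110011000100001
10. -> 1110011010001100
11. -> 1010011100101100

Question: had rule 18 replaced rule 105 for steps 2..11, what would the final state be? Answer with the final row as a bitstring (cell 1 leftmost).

0100010100000010

(re-executing steps 2..11 under rule 18; state before step 2: 0110011000100001)
2. -> 0001100101010010
3. -> 0010011000001101
4. -> 1101100100010000
5. -> 0000011010101001
6. -> 1000100000000110
7. -> 0101010000001000
8. -> 1000001000010100
9. -> 0100010100100011
10. -> 0010100011010100
11. -> 0100010100000010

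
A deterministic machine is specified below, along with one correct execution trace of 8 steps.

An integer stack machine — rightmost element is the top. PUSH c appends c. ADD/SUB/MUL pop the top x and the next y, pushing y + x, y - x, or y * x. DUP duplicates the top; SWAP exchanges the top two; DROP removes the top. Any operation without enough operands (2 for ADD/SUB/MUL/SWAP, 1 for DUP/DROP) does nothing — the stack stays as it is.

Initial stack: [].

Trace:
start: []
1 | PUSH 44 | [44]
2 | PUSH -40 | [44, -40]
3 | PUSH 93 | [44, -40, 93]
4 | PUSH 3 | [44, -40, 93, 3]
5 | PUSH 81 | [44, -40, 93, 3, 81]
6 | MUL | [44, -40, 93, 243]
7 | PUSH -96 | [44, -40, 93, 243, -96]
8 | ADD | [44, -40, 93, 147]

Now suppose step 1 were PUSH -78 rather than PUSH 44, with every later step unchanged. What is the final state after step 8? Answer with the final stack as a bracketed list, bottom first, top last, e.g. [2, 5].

(re-executing from step 1 with the substitution; state before step 1: [])
1 | PUSH -78 | [-78]
2 | PUSH -40 | [-78, -40]
3 | PUSH 93 | [-78, -40, 93]
4 | PUSH 3 | [-78, -40, 93, 3]
5 | PUSH 81 | [-78, -40, 93, 3, 81]
6 | MUL | [-78, -40, 93, 243]
7 | PUSH -96 | [-78, -40, 93, 243, -96]
8 | ADD | [-78, -40, 93, 147]

[-78, -40, 93, 147]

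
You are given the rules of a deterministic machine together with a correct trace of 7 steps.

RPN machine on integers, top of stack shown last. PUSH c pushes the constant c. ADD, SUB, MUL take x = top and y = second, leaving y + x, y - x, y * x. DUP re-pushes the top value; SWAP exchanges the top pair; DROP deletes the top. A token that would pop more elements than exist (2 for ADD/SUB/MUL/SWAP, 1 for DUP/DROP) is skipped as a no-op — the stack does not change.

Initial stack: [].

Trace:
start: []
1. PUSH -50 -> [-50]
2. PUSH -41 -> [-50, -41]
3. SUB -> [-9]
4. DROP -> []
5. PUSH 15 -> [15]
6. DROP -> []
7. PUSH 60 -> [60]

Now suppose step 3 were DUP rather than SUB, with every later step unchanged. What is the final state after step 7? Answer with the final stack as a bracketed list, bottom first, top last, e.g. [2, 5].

(re-executing from step 3 with the substitution; state before step 3: [-50, -41])
3. DUP -> [-50, -41, -41]
4. DROP -> [-50, -41]
5. PUSH 15 -> [-50, -41, 15]
6. DROP -> [-50, -41]
7. PUSH 60 -> [-50, -41, 60]

[-50, -41, 60]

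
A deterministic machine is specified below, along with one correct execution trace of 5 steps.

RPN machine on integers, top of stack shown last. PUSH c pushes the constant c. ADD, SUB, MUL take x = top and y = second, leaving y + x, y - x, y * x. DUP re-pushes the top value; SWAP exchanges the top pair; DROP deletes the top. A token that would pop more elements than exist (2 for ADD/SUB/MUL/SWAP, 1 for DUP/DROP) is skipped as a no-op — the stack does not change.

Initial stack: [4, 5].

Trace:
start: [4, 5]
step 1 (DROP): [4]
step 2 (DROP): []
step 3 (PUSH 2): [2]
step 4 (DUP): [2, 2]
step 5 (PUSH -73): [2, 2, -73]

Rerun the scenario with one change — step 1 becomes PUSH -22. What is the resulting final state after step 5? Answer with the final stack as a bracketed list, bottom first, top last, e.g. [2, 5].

[4, 5, 2, 2, -73]

(re-executing from step 1 with the substitution; state before step 1: [4, 5])
step 1 (PUSH -22): [4, 5, -22]
step 2 (DROP): [4, 5]
step 3 (PUSH 2): [4, 5, 2]
step 4 (DUP): [4, 5, 2, 2]
step 5 (PUSH -73): [4, 5, 2, 2, -73]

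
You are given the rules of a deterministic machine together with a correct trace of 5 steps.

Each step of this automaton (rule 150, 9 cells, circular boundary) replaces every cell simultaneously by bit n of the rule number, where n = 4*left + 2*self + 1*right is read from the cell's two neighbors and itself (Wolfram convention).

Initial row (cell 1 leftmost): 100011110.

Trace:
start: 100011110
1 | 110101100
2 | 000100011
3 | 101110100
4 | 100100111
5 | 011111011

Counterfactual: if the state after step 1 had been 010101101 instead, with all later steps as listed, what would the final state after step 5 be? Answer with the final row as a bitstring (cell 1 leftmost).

state after step 1 := 010101101
2 | 010100001
3 | 010110011
4 | 010001100
5 | 111010010

111010010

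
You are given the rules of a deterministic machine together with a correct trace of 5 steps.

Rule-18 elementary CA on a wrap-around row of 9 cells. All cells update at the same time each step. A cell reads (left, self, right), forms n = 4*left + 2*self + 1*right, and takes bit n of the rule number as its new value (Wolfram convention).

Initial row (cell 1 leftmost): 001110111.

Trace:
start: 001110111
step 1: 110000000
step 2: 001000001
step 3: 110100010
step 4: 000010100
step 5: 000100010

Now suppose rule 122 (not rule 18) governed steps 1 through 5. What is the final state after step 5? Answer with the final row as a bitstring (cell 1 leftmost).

111011101

(re-executing steps 1..5 under rule 122; state before step 1: 001110111)
step 1: 111011101
step 2: 001110111
step 3: 111011101
step 4: 001110111
step 5: 111011101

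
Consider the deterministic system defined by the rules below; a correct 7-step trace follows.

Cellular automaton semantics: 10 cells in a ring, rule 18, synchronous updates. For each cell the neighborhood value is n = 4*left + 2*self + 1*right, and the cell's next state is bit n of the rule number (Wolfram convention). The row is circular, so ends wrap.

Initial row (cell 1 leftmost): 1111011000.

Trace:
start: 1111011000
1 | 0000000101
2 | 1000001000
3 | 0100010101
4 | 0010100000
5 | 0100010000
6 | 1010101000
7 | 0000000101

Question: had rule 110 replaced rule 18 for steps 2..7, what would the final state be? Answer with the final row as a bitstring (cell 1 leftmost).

0110001011

(re-executing steps 2..7 under rule 110; state before step 2: 0000000101)
2 | 0000001111
3 | 0000011001
4 | 0000111011
5 | 0001101111
6 | 0011111001
7 | 0110001011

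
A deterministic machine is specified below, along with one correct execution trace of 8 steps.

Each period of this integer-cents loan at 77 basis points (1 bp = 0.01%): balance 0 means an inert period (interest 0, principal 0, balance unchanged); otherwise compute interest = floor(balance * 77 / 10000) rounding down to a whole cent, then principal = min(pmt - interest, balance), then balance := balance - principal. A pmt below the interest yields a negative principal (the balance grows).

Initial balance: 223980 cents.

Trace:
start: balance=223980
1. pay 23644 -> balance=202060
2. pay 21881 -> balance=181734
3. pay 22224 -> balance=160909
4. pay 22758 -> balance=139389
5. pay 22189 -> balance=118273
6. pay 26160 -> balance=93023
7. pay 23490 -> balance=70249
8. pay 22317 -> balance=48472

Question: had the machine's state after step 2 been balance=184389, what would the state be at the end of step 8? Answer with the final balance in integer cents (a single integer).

51253

state after step 2 := balance=184389
3. pay 22224 -> balance=163584
4. pay 22758 -> balance=142085
5. pay 22189 -> balance=120990
6. pay 26160 -> balance=95761
7. pay 23490 -> balance=73008
8. pay 22317 -> balance=51253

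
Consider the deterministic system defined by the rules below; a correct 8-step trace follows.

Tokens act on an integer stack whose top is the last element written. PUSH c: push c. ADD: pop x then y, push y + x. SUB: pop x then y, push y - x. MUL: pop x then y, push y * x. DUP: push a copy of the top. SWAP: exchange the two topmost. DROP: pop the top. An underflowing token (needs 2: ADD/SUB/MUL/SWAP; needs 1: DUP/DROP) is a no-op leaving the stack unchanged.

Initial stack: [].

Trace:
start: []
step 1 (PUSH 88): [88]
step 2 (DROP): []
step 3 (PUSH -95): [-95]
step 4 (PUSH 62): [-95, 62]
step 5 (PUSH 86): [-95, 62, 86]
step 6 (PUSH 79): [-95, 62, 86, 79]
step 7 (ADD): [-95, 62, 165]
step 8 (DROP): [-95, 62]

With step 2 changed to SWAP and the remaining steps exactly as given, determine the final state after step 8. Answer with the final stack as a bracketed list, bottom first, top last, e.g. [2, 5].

[88, -95, 62]

(re-executing from step 2 with the substitution; state before step 2: [88])
step 2 (SWAP): [88]
step 3 (PUSH -95): [88, -95]
step 4 (PUSH 62): [88, -95, 62]
step 5 (PUSH 86): [88, -95, 62, 86]
step 6 (PUSH 79): [88, -95, 62, 86, 79]
step 7 (ADD): [88, -95, 62, 165]
step 8 (DROP): [88, -95, 62]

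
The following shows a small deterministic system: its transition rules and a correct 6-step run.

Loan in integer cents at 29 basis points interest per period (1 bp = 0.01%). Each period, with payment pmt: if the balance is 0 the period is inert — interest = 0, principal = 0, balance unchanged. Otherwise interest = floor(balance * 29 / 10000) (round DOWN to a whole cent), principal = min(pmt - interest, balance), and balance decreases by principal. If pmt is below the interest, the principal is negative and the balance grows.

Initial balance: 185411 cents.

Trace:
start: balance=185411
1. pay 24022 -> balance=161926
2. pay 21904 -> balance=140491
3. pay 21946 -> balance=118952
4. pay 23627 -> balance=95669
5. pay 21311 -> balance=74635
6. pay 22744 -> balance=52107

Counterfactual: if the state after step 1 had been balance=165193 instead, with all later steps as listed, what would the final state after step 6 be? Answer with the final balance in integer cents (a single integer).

state after step 1 := balance=165193
2. pay 21904 -> balance=143768
3. pay 21946 -> balance=122238
4. pay 23627 -> balance=98965
5. pay 21311 -> balance=77940
6. pay 22744 -> balance=55422

55422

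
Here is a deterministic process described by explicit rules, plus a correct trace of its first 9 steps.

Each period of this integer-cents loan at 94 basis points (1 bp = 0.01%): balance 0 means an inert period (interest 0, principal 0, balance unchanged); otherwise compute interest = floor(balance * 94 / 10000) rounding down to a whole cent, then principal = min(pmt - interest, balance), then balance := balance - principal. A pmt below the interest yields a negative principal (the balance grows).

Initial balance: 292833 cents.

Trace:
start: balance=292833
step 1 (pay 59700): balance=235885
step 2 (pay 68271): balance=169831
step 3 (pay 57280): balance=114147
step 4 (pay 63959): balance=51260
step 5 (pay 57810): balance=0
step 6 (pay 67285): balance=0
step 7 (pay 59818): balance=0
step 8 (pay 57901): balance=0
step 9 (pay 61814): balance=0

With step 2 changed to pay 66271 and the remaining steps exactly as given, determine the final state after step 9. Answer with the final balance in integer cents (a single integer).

0

(re-executing from step 2 with the substitution; state before step 2: balance=235885)
step 2 (pay 66271): balance=171831
step 3 (pay 57280): balance=116166
step 4 (pay 63959): balance=53298
step 5 (pay 57810): balance=0
step 6 (pay 67285): balance=0
step 7 (pay 59818): balance=0
step 8 (pay 57901): balance=0
step 9 (pay 61814): balance=0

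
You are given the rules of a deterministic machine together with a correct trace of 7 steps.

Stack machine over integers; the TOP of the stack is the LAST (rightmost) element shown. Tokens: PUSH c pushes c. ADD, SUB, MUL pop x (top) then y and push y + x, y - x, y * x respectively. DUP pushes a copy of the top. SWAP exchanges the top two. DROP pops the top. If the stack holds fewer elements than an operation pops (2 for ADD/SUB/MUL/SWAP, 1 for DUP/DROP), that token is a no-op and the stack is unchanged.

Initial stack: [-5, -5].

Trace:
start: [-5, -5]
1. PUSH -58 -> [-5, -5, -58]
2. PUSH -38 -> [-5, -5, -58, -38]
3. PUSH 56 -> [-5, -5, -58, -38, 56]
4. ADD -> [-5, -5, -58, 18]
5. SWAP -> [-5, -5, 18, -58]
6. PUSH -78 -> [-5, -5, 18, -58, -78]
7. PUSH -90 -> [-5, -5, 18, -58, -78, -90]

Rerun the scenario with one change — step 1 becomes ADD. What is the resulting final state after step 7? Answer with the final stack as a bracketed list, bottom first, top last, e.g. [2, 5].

(re-executing from step 1 with the substitution; state before step 1: [-5, -5])
1. ADD -> [-10]
2. PUSH -38 -> [-10, -38]
3. PUSH 56 -> [-10, -38, 56]
4. ADD -> [-10, 18]
5. SWAP -> [18, -10]
6. PUSH -78 -> [18, -10, -78]
7. PUSH -90 -> [18, -10, -78, -90]

[18, -10, -78, -90]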